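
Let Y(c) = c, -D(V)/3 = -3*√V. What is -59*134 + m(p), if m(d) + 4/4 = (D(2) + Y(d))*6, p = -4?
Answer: -7931 + 54*√2 ≈ -7854.6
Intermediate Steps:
D(V) = 9*√V (D(V) = -(-9)*√V = 9*√V)
m(d) = -1 + 6*d + 54*√2 (m(d) = -1 + (9*√2 + d)*6 = -1 + (d + 9*√2)*6 = -1 + (6*d + 54*√2) = -1 + 6*d + 54*√2)
-59*134 + m(p) = -59*134 + (-1 + 6*(-4) + 54*√2) = -7906 + (-1 - 24 + 54*√2) = -7906 + (-25 + 54*√2) = -7931 + 54*√2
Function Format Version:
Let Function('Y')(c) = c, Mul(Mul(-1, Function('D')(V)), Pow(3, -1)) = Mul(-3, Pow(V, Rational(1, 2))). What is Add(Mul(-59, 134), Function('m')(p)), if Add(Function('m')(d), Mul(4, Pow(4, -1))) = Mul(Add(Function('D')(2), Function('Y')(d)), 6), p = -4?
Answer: Add(-7931, Mul(54, Pow(2, Rational(1, 2)))) ≈ -7854.6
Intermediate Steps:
Function('D')(V) = Mul(9, Pow(V, Rational(1, 2))) (Function('D')(V) = Mul(-3, Mul(-3, Pow(V, Rational(1, 2)))) = Mul(9, Pow(V, Rational(1, 2))))
Function('m')(d) = Add(-1, Mul(6, d), Mul(54, Pow(2, Rational(1, 2)))) (Function('m')(d) = Add(-1, Mul(Add(Mul(9, Pow(2, Rational(1, 2))), d), 6)) = Add(-1, Mul(Add(d, Mul(9, Pow(2, Rational(1, 2)))), 6)) = Add(-1, Add(Mul(6, d), Mul(54, Pow(2, Rational(1, 2))))) = Add(-1, Mul(6, d), Mul(54, Pow(2, Rational(1, 2)))))
Add(Mul(-59, 134), Function('m')(p)) = Add(Mul(-59, 134), Add(-1, Mul(6, -4), Mul(54, Pow(2, Rational(1, 2))))) = Add(-7906, Add(-1, -24, Mul(54, Pow(2, Rational(1, 2))))) = Add(-7906, Add(-25, Mul(54, Pow(2, Rational(1, 2))))) = Add(-7931, Mul(54, Pow(2, Rational(1, 2))))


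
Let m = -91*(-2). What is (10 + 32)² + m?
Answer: 1946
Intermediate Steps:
m = 182
(10 + 32)² + m = (10 + 32)² + 182 = 42² + 182 = 1764 + 182 = 1946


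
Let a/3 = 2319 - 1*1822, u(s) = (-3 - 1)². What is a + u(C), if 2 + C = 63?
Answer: 1507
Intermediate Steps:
C = 61 (C = -2 + 63 = 61)
u(s) = 16 (u(s) = (-4)² = 16)
a = 1491 (a = 3*(2319 - 1*1822) = 3*(2319 - 1822) = 3*497 = 1491)
a + u(C) = 1491 + 16 = 1507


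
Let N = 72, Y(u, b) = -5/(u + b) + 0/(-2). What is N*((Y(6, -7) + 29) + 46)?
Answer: 5760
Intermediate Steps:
Y(u, b) = -5/(b + u) (Y(u, b) = -5/(b + u) + 0*(-1/2) = -5/(b + u) + 0 = -5/(b + u))
N*((Y(6, -7) + 29) + 46) = 72*((-5/(-7 + 6) + 29) + 46) = 72*((-5/(-1) + 29) + 46) = 72*((-5*(-1) + 29) + 46) = 72*((5 + 29) + 46) = 72*(34 + 46) = 72*80 = 5760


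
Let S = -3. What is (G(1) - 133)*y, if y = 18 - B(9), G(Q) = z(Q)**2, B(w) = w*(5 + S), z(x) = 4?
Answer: 0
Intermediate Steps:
B(w) = 2*w (B(w) = w*(5 - 3) = w*2 = 2*w)
G(Q) = 16 (G(Q) = 4**2 = 16)
y = 0 (y = 18 - 2*9 = 18 - 1*18 = 18 - 18 = 0)
(G(1) - 133)*y = (16 - 133)*0 = -117*0 = 0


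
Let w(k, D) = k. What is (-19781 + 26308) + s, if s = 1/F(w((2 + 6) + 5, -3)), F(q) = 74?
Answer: 482999/74 ≈ 6527.0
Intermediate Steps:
s = 1/74 ≈ 0.013514
(-19781 + 26308) + s = (-19781 + 26308) + 1/74 = 6527 + 1/74 = 482999/74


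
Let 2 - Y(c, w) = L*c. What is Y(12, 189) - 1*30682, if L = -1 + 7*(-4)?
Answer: -30332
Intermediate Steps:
L = -29 (L = -1 - 28 = -29)
Y(c, w) = 2 + 29*c (Y(c, w) = 2 - (-29)*c = 2 + 29*c)
Y(12, 189) - 1*30682 = (2 + 29*12) - 1*30682 = (2 + 348) - 30682 = 350 - 30682 = -30332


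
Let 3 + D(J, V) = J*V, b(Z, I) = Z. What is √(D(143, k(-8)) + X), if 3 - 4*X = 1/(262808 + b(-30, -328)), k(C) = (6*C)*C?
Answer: √15166573130117698/525556 ≈ 234.33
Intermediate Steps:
k(C) = 6*C²
D(J, V) = -3 + J*V
X = 788333/1051112 (X = ¾ - 1/(4*(262808 - 30)) = ¾ - ¼/262778 = ¾ - ¼*1/262778 = ¾ - 1/1051112 = 788333/1051112 ≈ 0.75000)
√(D(143, k(-8)) + X) = √((-3 + 143*(6*(-8)²)) + 788333/1051112) = √((-3 + 143*(6*64)) + 788333/1051112) = √((-3 + 143*384) + 788333/1051112) = √((-3 + 54912) + 788333/1051112) = √(54909 + 788333/1051112) = √(57716297141/1051112) = √15166573130117698/525556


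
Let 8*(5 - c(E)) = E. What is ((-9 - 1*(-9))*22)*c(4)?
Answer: 0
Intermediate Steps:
c(E) = 5 - E/8
((-9 - 1*(-9))*22)*c(4) = ((-9 - 1*(-9))*22)*(5 - 1/8*4) = ((-9 + 9)*22)*(5 - 1/2) = (0*22)*(9/2) = 0*(9/2) = 0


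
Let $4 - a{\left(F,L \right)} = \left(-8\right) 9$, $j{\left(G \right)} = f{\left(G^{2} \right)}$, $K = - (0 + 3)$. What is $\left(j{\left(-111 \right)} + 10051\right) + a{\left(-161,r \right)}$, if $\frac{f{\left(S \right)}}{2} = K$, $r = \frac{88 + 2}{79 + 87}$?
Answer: $10121$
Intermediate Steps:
$r = \frac{45}{83}$ ($r = \frac{90}{166} = 90 \cdot \frac{1}{166} = \frac{45}{83} \approx 0.54217$)
$K = -3$ ($K = \left(-1\right) 3 = -3$)
$f{\left(S \right)} = -6$ ($f{\left(S \right)} = 2 \left(-3\right) = -6$)
$j{\left(G \right)} = -6$
$a{\left(F,L \right)} = 76$ ($a{\left(F,L \right)} = 4 - \left(-8\right) 9 = 4 - -72 = 4 + 72 = 76$)
$\left(j{\left(-111 \right)} + 10051\right) + a{\left(-161,r \right)} = \left(-6 + 10051\right) + 76 = 10045 + 76 = 10121$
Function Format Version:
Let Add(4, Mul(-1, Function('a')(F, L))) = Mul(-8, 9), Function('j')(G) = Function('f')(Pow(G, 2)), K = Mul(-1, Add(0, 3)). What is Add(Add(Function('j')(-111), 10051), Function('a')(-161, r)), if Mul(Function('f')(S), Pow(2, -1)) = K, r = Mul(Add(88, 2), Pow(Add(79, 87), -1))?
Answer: 10121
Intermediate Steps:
r = Rational(45, 83) (r = Mul(90, Pow(166, -1)) = Mul(90, Rational(1, 166)) = Rational(45, 83) ≈ 0.54217)
K = -3 (K = Mul(-1, 3) = -3)
Function('f')(S) = -6 (Function('f')(S) = Mul(2, -3) = -6)
Function('j')(G) = -6
Function('a')(F, L) = 76 (Function('a')(F, L) = Add(4, Mul(-1, Mul(-8, 9))) = Add(4, Mul(-1, -72)) = Add(4, 72) = 76)
Add(Add(Function('j')(-111), 10051), Function('a')(-161, r)) = Add(Add(-6, 10051), 76) = Add(10045, 76) = 10121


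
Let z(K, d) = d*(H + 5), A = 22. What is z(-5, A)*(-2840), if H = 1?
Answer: -374880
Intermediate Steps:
z(K, d) = 6*d (z(K, d) = d*(1 + 5) = d*6 = 6*d)
z(-5, A)*(-2840) = (6*22)*(-2840) = 132*(-2840) = -374880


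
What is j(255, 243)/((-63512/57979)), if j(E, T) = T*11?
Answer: -154977867/63512 ≈ -2440.1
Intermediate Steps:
j(E, T) = 11*T
j(255, 243)/((-63512/57979)) = (11*243)/((-63512/57979)) = 2673/((-63512*1/57979)) = 2673/(-63512/57979) = 2673*(-57979/63512) = -154977867/63512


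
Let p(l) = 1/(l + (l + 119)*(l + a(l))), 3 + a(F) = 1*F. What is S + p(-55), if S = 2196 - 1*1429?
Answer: 5589128/7287 ≈ 767.00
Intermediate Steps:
a(F) = -3 + F (a(F) = -3 + 1*F = -3 + F)
S = 767 (S = 2196 - 1429 = 767)
p(l) = 1/(l + (-3 + 2*l)*(119 + l)) (p(l) = 1/(l + (l + 119)*(l + (-3 + l))) = 1/(l + (119 + l)*(-3 + 2*l)) = 1/(l + (-3 + 2*l)*(119 + l)))
S + p(-55) = 767 + 1/(-357 + 2*(-55)**2 + 236*(-55)) = 767 + 1/(-357 + 2*3025 - 12980) = 767 + 1/(-357 + 6050 - 12980) = 767 + 1/(-7287) = 767 - 1/7287 = 5589128/7287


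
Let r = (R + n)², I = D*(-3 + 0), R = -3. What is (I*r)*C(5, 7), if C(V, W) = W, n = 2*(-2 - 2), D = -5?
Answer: 12705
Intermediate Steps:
n = -8 (n = 2*(-4) = -8)
I = 15 (I = -5*(-3 + 0) = -5*(-3) = 15)
r = 121 (r = (-3 - 8)² = (-11)² = 121)
(I*r)*C(5, 7) = (15*121)*7 = 1815*7 = 12705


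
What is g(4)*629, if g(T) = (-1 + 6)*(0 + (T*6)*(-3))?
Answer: -226440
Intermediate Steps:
g(T) = -90*T (g(T) = 5*(0 + (6*T)*(-3)) = 5*(0 - 18*T) = 5*(-18*T) = -90*T)
g(4)*629 = -90*4*629 = -360*629 = -226440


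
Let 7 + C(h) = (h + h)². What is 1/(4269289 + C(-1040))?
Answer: 1/8595682 ≈ 1.1634e-7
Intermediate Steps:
C(h) = -7 + 4*h² (C(h) = -7 + (h + h)² = -7 + (2*h)² = -7 + 4*h²)
1/(4269289 + C(-1040)) = 1/(4269289 + (-7 + 4*(-1040)²)) = 1/(4269289 + (-7 + 4*1081600)) = 1/(4269289 + (-7 + 4326400)) = 1/(4269289 + 4326393) = 1/8595682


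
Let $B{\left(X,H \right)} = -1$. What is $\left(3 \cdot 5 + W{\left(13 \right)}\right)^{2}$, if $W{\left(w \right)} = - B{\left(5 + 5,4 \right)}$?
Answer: $256$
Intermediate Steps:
$W{\left(w \right)} = 1$ ($W{\left(w \right)} = \left(-1\right) \left(-1\right) = 1$)
$\left(3 \cdot 5 + W{\left(13 \right)}\right)^{2} = \left(3 \cdot 5 + 1\right)^{2} = \left(15 + 1\right)^{2} = 16^{2} = 256$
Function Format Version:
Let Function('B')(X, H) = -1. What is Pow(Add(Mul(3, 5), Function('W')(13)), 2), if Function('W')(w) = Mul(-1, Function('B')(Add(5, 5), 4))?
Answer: 256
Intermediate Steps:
Function('W')(w) = 1 (Function('W')(w) = Mul(-1, -1) = 1)
Pow(Add(Mul(3, 5), Function('W')(13)), 2) = Pow(Add(Mul(3, 5), 1), 2) = Pow(Add(15, 1), 2) = Pow(16, 2) = 256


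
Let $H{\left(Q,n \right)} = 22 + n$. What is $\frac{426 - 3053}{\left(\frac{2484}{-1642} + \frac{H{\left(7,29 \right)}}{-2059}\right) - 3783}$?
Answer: $\frac{4440783253}{6397529886} \approx 0.69414$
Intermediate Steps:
$\frac{426 - 3053}{\left(\frac{2484}{-1642} + \frac{H{\left(7,29 \right)}}{-2059}\right) - 3783} = \frac{426 - 3053}{\left(\frac{2484}{-1642} + \frac{22 + 29}{-2059}\right) - 3783} = - \frac{2627}{\left(2484 \left(- \frac{1}{1642}\right) + 51 \left(- \frac{1}{2059}\right)\right) - 3783} = - \frac{2627}{\left(- \frac{1242}{821} - \frac{51}{2059}\right) - 3783} = - \frac{2627}{- \frac{2599149}{1690439} - 3783} = - \frac{2627}{- \frac{6397529886}{1690439}} = \left(-2627\right) \left(- \frac{1690439}{6397529886}\right) = \frac{4440783253}{6397529886}$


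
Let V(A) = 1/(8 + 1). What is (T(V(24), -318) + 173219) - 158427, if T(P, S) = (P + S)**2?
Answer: 9383473/81 ≈ 1.1585e+5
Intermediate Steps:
V(A) = 1/9
(T(V(24), -318) + 173219) - 158427 = ((1/9 - 318)**2 + 173219) - 158427 = ((-2861/9)**2 + 173219) - 158427 = (8185321/81 + 173219) - 158427 = 22216060/81 - 158427 = 9383473/81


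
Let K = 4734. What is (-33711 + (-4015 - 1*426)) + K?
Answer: -33418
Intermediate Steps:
(-33711 + (-4015 - 1*426)) + K = (-33711 + (-4015 - 1*426)) + 4734 = (-33711 + (-4015 - 426)) + 4734 = (-33711 - 4441) + 4734 = -38152 + 4734 = -33418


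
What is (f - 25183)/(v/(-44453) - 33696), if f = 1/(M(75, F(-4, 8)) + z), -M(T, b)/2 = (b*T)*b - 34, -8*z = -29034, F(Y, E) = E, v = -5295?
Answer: 26431567853101/35366515347723 ≈ 0.74736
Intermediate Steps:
z = 14517/4 (z = -1/8*(-29034) = 14517/4 ≈ 3629.3)
M(T, b) = 68 - 2*T*b**2 (M(T, b) = -2*((b*T)*b - 34) = -2*((T*b)*b - 34) = -2*(T*b**2 - 34) = -2*(-34 + T*b**2) = 68 - 2*T*b**2)
f = -4/23611 (f = 1/((68 - 2*75*8**2) + 14517/4) = 1/((68 - 2*75*64) + 14517/4) = 1/((68 - 9600) + 14517/4) = 1/(-9532 + 14517/4) = 1/(-23611/4) = -4/23611 ≈ -0.00016941)
(f - 25183)/(v/(-44453) - 33696) = (-4/23611 - 25183)/(-5295/(-44453) - 33696) = -594595817/(23611*(-5295*(-1/44453) - 33696)) = -594595817/(23611*(5295/44453 - 33696)) = -594595817/(23611*(-1497882993/44453)) = -594595817/23611*(-44453/1497882993) = 26431567853101/35366515347723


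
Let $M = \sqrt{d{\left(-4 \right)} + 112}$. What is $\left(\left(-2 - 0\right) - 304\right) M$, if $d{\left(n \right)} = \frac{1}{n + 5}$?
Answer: $- 306 \sqrt{113} \approx -3252.8$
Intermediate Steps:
$d{\left(n \right)} = \frac{1}{5 + n}$
$M = \sqrt{113}$ ($M = \sqrt{\frac{1}{5 - 4} + 112} = \sqrt{1^{-1} + 112} = \sqrt{1 + 112} = \sqrt{113} \approx 10.63$)
$\left(\left(-2 - 0\right) - 304\right) M = \left(\left(-2 - 0\right) - 304\right) \sqrt{113} = \left(\left(-2 + 0\right) - 304\right) \sqrt{113} = \left(-2 - 304\right) \sqrt{113} = - 306 \sqrt{113}$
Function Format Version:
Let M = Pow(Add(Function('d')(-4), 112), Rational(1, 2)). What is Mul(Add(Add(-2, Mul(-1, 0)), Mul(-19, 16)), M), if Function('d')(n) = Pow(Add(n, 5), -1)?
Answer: Mul(-306, Pow(113, Rational(1, 2))) ≈ -3252.8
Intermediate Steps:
Function('d')(n) = Pow(Add(5, n), -1)
M = Pow(113, Rational(1, 2)) (M = Pow(Add(Pow(Add(5, -4), -1), 112), Rational(1, 2)) = Pow(Add(Pow(1, -1), 112), Rational(1, 2)) = Pow(Add(1, 112), Rational(1, 2)) = Pow(113, Rational(1, 2)) ≈ 10.630)
Mul(Add(Add(-2, Mul(-1, 0)), Mul(-19, 16)), M) = Mul(Add(Add(-2, Mul(-1, 0)), Mul(-19, 16)), Pow(113, Rational(1, 2))) = Mul(Add(Add(-2, 0), -304), Pow(113, Rational(1, 2))) = Mul(Add(-2, -304), Pow(113, Rational(1, 2))) = Mul(-306, Pow(113, Rational(1, 2)))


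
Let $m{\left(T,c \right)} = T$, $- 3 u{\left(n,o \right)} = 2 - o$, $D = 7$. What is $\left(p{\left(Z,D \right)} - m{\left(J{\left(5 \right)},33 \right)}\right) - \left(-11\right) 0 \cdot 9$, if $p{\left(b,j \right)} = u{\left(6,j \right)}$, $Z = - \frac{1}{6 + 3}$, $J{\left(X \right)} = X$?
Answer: $- \frac{10}{3} \approx -3.3333$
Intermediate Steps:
$u{\left(n,o \right)} = - \frac{2}{3} + \frac{o}{3}$ ($u{\left(n,o \right)} = - \frac{2 - o}{3} = - \frac{2}{3} + \frac{o}{3}$)
$Z = - \frac{1}{9} \approx -0.11111$
$p{\left(b,j \right)} = - \frac{2}{3} + \frac{j}{3}$
$\left(p{\left(Z,D \right)} - m{\left(J{\left(5 \right)},33 \right)}\right) - \left(-11\right) 0 \cdot 9 = \left(\left(- \frac{2}{3} + \frac{1}{3} \cdot 7\right) - 5\right) - \left(-11\right) 0 \cdot 9 = \left(\left(- \frac{2}{3} + \frac{7}{3}\right) - 5\right) - 0 \cdot 9 = \left(\frac{5}{3} - 5\right) - 0 = - \frac{10}{3} + 0 = - \frac{10}{3}$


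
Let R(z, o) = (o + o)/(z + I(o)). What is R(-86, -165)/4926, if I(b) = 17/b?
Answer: 9075/11663947 ≈ 0.00077804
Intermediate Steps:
R(z, o) = 2*o/(z + 17/o) (R(z, o) = (o + o)/(z + 17/o) = (2*o)/(z + 17/o) = 2*o/(z + 17/o))
R(-86, -165)/4926 = (2*(-165)²/(17 - 165*(-86)))/4926 = (2*27225/(17 + 14190))*(1/4926) = (2*27225/14207)*(1/4926) = (2*27225*(1/14207))*(1/4926) = (54450/14207)*(1/4926) = 9075/11663947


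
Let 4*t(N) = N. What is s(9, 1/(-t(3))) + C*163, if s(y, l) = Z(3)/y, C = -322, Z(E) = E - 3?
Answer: -52486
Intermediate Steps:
t(N) = N/4
Z(E) = -3 + E
s(y, l) = 0 (s(y, l) = (-3 + 3)/y = 0/y = 0)
s(9, 1/(-t(3))) + C*163 = 0 - 322*163 = 0 - 52486 = -52486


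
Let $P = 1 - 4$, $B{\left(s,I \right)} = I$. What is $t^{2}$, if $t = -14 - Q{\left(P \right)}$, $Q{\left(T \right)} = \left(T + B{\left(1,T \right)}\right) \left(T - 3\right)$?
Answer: $2500$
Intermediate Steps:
$P = -3$
$Q{\left(T \right)} = 2 T \left(-3 + T\right)$ ($Q{\left(T \right)} = \left(T + T\right) \left(T - 3\right) = 2 T \left(-3 + T\right)$)
$t = -50$ ($t = -14 - 2 \left(-3\right) \left(-3 - 3\right) = -14 - 2 \left(-3\right) \left(-6\right) = -14 - 36 = -50$)
$t^{2} = \left(-50\right)^{2} = 2500$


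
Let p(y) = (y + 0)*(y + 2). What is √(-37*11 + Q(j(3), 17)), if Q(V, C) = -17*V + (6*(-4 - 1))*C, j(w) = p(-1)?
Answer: 30*I ≈ 30.0*I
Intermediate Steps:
p(y) = y*(2 + y)
j(w) = -1 (j(w) = -(2 - 1) = -1*1 = -1)
Q(V, C) = -30*C - 17*V (Q(V, C) = -17*V + (6*(-5))*C = -17*V - 30*C = -30*C - 17*V)
√(-37*11 + Q(j(3), 17)) = √(-37*11 + (-30*17 - 17*(-1))) = √(-407 + (-510 + 17)) = √(-407 - 493) = √(-900) = 30*I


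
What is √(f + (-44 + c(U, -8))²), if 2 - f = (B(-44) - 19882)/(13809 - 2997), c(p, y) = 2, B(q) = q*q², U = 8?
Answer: √5766117086/1802 ≈ 42.139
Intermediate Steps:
B(q) = q³
f = 21115/1802 (f = 2 - ((-44)³ - 19882)/(13809 - 2997) = 2 - (-85184 - 19882)/10812 = 2 - (-105066)/10812 = 2 - 1*(-17511/1802) = 2 + 17511/1802 = 21115/1802 ≈ 11.718)
√(f + (-44 + c(U, -8))²) = √(21115/1802 + (-44 + 2)²) = √(21115/1802 + (-42)²) = √(21115/1802 + 1764) = √(3199843/1802) = √5766117086/1802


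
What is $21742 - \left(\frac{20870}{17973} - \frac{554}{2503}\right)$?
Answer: $\frac{978052441330}{44986419} \approx 21741.0$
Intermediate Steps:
$21742 - \left(\frac{20870}{17973} - \frac{554}{2503}\right) = 21742 - \frac{42280568}{44986419} = \frac{978052441330}{44986419}$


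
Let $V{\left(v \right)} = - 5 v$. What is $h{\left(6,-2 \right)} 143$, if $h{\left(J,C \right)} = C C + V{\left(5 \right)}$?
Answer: $-3003$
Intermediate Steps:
$h{\left(J,C \right)} = -25 + C^{2}$ ($h{\left(J,C \right)} = C C - 25 = C^{2} - 25 = -25 + C^{2}$)
$h{\left(6,-2 \right)} 143 = \left(-25 + \left(-2\right)^{2}\right) 143 = \left(-25 + 4\right) 143 = \left(-21\right) 143 = -3003$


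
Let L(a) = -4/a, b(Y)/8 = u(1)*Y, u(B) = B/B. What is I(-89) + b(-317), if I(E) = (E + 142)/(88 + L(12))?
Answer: -666809/263 ≈ -2535.4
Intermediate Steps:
u(B) = 1
b(Y) = 8*Y (b(Y) = 8*(1*Y) = 8*Y)
I(E) = 426/263 + 3*E/263 (I(E) = (E + 142)/(88 - 4/12) = (142 + E)/(88 - 4*1/12) = (142 + E)/(88 - ⅓) = (142 + E)/(263/3) = (142 + E)*(3/263) = 426/263 + 3*E/263)
I(-89) + b(-317) = (426/263 + (3/263)*(-89)) + 8*(-317) = (426/263 - 267/263) - 2536 = 159/263 - 2536 = -666809/263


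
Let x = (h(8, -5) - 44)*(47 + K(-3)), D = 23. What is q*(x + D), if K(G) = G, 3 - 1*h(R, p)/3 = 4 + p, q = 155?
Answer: -214675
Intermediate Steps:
h(R, p) = -3 - 3*p (h(R, p) = 9 - 3*(4 + p) = 9 + (-12 - 3*p) = -3 - 3*p)
x = -1408 (x = ((-3 - 3*(-5)) - 44)*(47 - 3) = ((-3 + 15) - 44)*44 = (12 - 44)*44 = -32*44 = -1408)
q*(x + D) = 155*(-1408 + 23) = 155*(-1385) = -214675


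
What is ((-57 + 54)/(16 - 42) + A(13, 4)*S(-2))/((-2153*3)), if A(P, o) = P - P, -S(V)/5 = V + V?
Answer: -1/55978 ≈ -1.7864e-5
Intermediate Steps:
S(V) = -10*V (S(V) = -5*(V + V) = -10*V)
A(P, o) = 0
((-57 + 54)/(16 - 42) + A(13, 4)*S(-2))/((-2153*3)) = ((-57 + 54)/(16 - 42) + 0*(-10*(-2)))/((-2153*3)) = (-3/(-26) + 0*20)/(-6459) = (-3*(-1/26) + 0)*(-1/6459) = (3/26 + 0)*(-1/6459) = (3/26)*(-1/6459) = -1/55978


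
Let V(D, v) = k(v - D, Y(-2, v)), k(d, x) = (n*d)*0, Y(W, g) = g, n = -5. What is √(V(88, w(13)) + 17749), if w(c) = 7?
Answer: √17749 ≈ 133.23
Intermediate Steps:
k(d, x) = 0 (k(d, x) = -5*d*0 = 0)
V(D, v) = 0
√(V(88, w(13)) + 17749) = √(0 + 17749) = √17749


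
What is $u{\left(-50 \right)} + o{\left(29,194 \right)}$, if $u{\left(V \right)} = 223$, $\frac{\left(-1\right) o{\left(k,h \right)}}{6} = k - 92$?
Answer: $601$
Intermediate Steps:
$o{\left(k,h \right)} = 552 - 6 k$ ($o{\left(k,h \right)} = - 6 \left(k - 92\right) = - 6 \left(-92 + k\right) = 552 - 6 k$)
$u{\left(-50 \right)} + o{\left(29,194 \right)} = 223 + \left(552 - 174\right) = 223 + 378 = 601$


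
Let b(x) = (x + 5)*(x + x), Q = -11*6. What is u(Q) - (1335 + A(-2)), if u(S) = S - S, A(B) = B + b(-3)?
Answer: -1321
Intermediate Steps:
Q = -66
b(x) = 2*x*(5 + x) (b(x) = (5 + x)*(2*x) = 2*x*(5 + x))
A(B) = -12 + B (A(B) = B + 2*(-3)*(5 - 3) = B + 2*(-3)*2 = B - 12 = -12 + B)
u(S) = 0
u(Q) - (1335 + A(-2)) = 0 - (1335 + (-12 - 2)) = 0 - (1335 - 14) = 0 - 1*1321 = 0 - 1321 = -1321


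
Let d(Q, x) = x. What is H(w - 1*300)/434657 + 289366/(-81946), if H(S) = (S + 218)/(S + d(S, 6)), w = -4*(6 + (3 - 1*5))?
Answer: -9747557195628/2760426195455 ≈ -3.5312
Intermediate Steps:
w = -16 (w = -4*(6 + (3 - 5)) = -4*(6 - 2) = -4*4 = -16)
H(S) = (218 + S)/(6 + S) (H(S) = (S + 218)/(S + 6) = (218 + S)/(6 + S))
H(w - 1*300)/434657 + 289366/(-81946) = ((218 + (-16 - 1*300))/(6 + (-16 - 1*300)))/434657 + 289366/(-81946) = ((218 + (-16 - 300))/(6 + (-16 - 300)))*(1/434657) + 289366*(-1/81946) = ((218 - 316)/(6 - 316))*(1/434657) - 144683/40973 = (-98/(-310))*(1/434657) - 144683/40973 = -1/310*(-98)*(1/434657) - 144683/40973 = (49/155)*(1/434657) - 144683/40973 = 49/67371835 - 144683/40973 = -9747557195628/2760426195455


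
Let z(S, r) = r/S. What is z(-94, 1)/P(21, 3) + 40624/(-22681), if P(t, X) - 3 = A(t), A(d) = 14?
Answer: -64939833/36244238 ≈ -1.7917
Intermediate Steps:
P(t, X) = 17 (P(t, X) = 3 + 14 = 17)
z(-94, 1)/P(21, 3) + 40624/(-22681) = (1/(-94))/17 + 40624/(-22681) = (1*(-1/94))*(1/17) + 40624*(-1/22681) = -1/94*1/17 - 40624/22681 = -1/1598 - 40624/22681 = -64939833/36244238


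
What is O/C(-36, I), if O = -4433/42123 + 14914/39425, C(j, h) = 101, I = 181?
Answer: 23865863/8827927725 ≈ 0.0027035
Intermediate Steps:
O = 23865863/87405225 (O = -4433*1/42123 + 14914*(1/39425) = -4433/42123 + 14914/39425 = 23865863/87405225 ≈ 0.27305)
O/C(-36, I) = (23865863/87405225)/101 = (23865863/87405225)*(1/101) = 23865863/8827927725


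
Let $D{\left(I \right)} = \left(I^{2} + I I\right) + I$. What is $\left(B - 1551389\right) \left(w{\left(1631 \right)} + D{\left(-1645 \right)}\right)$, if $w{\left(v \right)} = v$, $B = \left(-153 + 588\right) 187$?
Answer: $-7955931049584$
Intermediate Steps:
$B = 81345$ ($B = 435 \cdot 187 = 81345$)
$D{\left(I \right)} = I + 2 I^{2}$ ($D{\left(I \right)} = \left(I^{2} + I^{2}\right) + I = 2 I^{2} + I = I + 2 I^{2}$)
$\left(B - 1551389\right) \left(w{\left(1631 \right)} + D{\left(-1645 \right)}\right) = \left(81345 - 1551389\right) \left(1631 - 1645 \left(1 + 2 \left(-1645\right)\right)\right) = - 1470044 \left(1631 - 1645 \left(1 - 3290\right)\right) = - 1470044 \left(1631 - -5410405\right) = - 1470044 \left(1631 + 5410405\right) = \left(-1470044\right) 5412036 = -7955931049584$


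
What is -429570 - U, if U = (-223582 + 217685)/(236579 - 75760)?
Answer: -69083011933/160819 ≈ -4.2957e+5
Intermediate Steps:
U = -5897/160819 ≈ -0.036669
-429570 - U = -429570 - 1*(-5897/160819) = -429570 + 5897/160819 = -69083011933/160819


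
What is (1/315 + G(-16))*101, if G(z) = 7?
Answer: 222806/315 ≈ 707.32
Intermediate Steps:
(1/315 + G(-16))*101 = (1/315 + 7)*101 = (2206/315)*101 = 222806/315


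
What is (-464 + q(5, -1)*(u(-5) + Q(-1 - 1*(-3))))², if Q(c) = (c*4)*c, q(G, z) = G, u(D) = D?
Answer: 167281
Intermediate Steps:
Q(c) = 4*c² (Q(c) = (4*c)*c = 4*c²)
(-464 + q(5, -1)*(u(-5) + Q(-1 - 1*(-3))))² = (-464 + 5*(-5 + 4*(-1 - 1*(-3))²))² = (-464 + 5*(-5 + 4*(-1 + 3)²))² = (-464 + 5*(-5 + 4*2²))² = (-464 + 5*(-5 + 4*4))² = (-464 + 5*(-5 + 16))² = (-464 + 5*11)² = (-464 + 55)² = (-409)² = 167281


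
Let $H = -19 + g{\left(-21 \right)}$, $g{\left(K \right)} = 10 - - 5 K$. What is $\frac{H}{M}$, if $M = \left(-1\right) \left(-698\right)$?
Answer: $- \frac{57}{349} \approx -0.16332$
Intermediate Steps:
$g{\left(K \right)} = 10 + 5 K$
$M = 698$
$H = -114$ ($H = -19 + \left(10 + 5 \left(-21\right)\right) = -19 + \left(10 - 105\right) = -19 - 95 = -114$)
$\frac{H}{M} = - \frac{114}{698} = \left(-114\right) \frac{1}{698} = - \frac{57}{349}$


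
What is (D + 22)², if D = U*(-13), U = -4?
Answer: 5476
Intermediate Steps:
D = 52 (D = -4*(-13) = 52)
(D + 22)² = (52 + 22)² = 74² = 5476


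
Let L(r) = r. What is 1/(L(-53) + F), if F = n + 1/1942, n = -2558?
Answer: -1942/5070561 ≈ -0.00038300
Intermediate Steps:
F = -4967635/1942 (F = -2558 + 1/1942 = -4967635/1942 ≈ -2558.0)
1/(L(-53) + F) = 1/(-53 - 4967635/1942) = 1/(-5070561/1942) = -1942/5070561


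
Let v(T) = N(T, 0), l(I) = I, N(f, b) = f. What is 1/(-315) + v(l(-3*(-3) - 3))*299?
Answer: 565109/315 ≈ 1794.0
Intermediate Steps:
v(T) = T
1/(-315) + v(l(-3*(-3) - 3))*299 = 1/(-315) + (-3*(-3) - 3)*299 = -1/315 + (9 - 3)*299 = -1/315 + 6*299 = -1/315 + 1794 = 565109/315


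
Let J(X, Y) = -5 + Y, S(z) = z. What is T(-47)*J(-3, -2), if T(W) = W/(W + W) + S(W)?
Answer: 651/2 ≈ 325.50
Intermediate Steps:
T(W) = ½ + W (T(W) = W/(W + W) + W = W/((2*W)) + W = W*(1/(2*W)) + W = ½ + W)
T(-47)*J(-3, -2) = (½ - 47)*(-5 - 2) = -93/2*(-7) = 651/2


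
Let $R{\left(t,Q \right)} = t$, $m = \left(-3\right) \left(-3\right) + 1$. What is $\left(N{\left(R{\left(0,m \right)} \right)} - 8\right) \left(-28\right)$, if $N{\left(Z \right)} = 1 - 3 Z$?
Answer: $196$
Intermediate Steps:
$m = 10$ ($m = 9 + 1 = 10$)
$\left(N{\left(R{\left(0,m \right)} \right)} - 8\right) \left(-28\right) = \left(\left(1 - 0\right) - 8\right) \left(-28\right) = \left(\left(1 + 0\right) - 8\right) \left(-28\right) = \left(1 - 8\right) \left(-28\right) = \left(-7\right) \left(-28\right) = 196$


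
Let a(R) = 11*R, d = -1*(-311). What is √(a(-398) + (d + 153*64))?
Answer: 5*√229 ≈ 75.664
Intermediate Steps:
d = 311
√(a(-398) + (d + 153*64)) = √(11*(-398) + (311 + 153*64)) = √(-4378 + (311 + 9792)) = √(-4378 + 10103) = √5725 = 5*√229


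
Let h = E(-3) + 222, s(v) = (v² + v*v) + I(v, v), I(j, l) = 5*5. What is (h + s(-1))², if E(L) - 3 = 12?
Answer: 69696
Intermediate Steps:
I(j, l) = 25
E(L) = 15 (E(L) = 3 + 12 = 15)
s(v) = 25 + 2*v² (s(v) = (v² + v*v) + 25 = (v² + v²) + 25 = 2*v² + 25 = 25 + 2*v²)
h = 237 (h = 15 + 222 = 237)
(h + s(-1))² = (237 + (25 + 2*(-1)²))² = (237 + (25 + 2*1))² = (237 + (25 + 2))² = (237 + 27)² = 264² = 69696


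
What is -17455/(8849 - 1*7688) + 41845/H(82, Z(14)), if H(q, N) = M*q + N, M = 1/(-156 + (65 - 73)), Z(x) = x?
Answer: 3581215/1161 ≈ 3084.6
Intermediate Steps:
M = -1/164 (M = 1/(-156 - 8) = 1/(-164) = -1/164 ≈ -0.0060976)
H(q, N) = N - q/164 (H(q, N) = -q/164 + N = N - q/164)
-17455/(8849 - 1*7688) + 41845/H(82, Z(14)) = -17455/(8849 - 1*7688) + 41845/(14 - 1/164*82) = -17455/(8849 - 7688) + 41845/(14 - 1/2) = -17455/1161 + 41845/(27/2) = -17455*1/1161 + 41845*(2/27) = -17455/1161 + 83690/27 = 3581215/1161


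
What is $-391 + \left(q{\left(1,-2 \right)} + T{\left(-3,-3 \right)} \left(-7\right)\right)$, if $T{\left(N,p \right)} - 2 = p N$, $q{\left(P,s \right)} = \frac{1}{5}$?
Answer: $- \frac{2339}{5} \approx -467.8$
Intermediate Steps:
$q{\left(P,s \right)} = \frac{1}{5}$
$T{\left(N,p \right)} = 2 + N p$ ($T{\left(N,p \right)} = 2 + p N = 2 + N p$)
$-391 + \left(q{\left(1,-2 \right)} + T{\left(-3,-3 \right)} \left(-7\right)\right) = -391 + \left(\frac{1}{5} + \left(2 - -9\right) \left(-7\right)\right) = -391 + \left(\frac{1}{5} + \left(2 + 9\right) \left(-7\right)\right) = -391 + \left(\frac{1}{5} + 11 \left(-7\right)\right) = -391 + \left(\frac{1}{5} - 77\right) = -391 - \frac{384}{5} = - \frac{2339}{5}$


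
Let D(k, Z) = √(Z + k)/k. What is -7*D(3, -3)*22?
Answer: 0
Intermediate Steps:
D(k, Z) = √(Z + k)/k
-7*D(3, -3)*22 = -7*√(-3 + 3)/3*22 = -7*√0/3*22 = -7*0/3*22 = -7*0*22 = 0*22 = 0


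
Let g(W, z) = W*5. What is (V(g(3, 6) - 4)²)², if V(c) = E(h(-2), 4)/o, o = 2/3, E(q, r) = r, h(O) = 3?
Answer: 1296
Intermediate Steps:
g(W, z) = 5*W
o = ⅔ (o = 2*(⅓) = ⅔ ≈ 0.66667)
V(c) = 6 (V(c) = 4/(⅔) = 4*(3/2) = 6)
(V(g(3, 6) - 4)²)² = (6²)² = 36² = 1296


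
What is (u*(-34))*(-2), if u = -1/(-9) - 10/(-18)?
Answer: 136/3 ≈ 45.333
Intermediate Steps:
u = 2/3 (u = -1*(-1/9) - 10*(-1/18) = 1/9 + 5/9 = 2/3 ≈ 0.66667)
(u*(-34))*(-2) = ((2/3)*(-34))*(-2) = -68/3*(-2) = 136/3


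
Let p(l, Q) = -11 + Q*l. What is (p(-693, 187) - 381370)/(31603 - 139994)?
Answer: 510972/108391 ≈ 4.7142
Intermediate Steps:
(p(-693, 187) - 381370)/(31603 - 139994) = ((-11 + 187*(-693)) - 381370)/(31603 - 139994) = ((-11 - 129591) - 381370)/(-108391) = (-129602 - 381370)*(-1/108391) = -510972*(-1/108391) = 510972/108391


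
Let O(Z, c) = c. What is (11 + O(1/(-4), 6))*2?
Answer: 34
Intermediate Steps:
(11 + O(1/(-4), 6))*2 = (11 + 6)*2 = 17*2 = 34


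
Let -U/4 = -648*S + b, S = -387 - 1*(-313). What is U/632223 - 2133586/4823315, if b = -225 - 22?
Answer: -324183872854/435630097035 ≈ -0.74417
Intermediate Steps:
S = -74 (S = -387 + 313 = -74)
b = -247
U = -190820 (U = -4*(-648*(-74) - 247) = -4*(47952 - 247) = -4*47705 = -190820)
U/632223 - 2133586/4823315 = -190820/632223 - 2133586/4823315 = -190820*1/632223 - 2133586*1/4823315 = -190820/632223 - 304798/689045 = -324183872854/435630097035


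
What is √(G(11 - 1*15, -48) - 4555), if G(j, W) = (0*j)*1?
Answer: I*√4555 ≈ 67.491*I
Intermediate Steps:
G(j, W) = 0 (G(j, W) = 0*1 = 0)
√(G(11 - 1*15, -48) - 4555) = √(0 - 4555) = √(-4555) = I*√4555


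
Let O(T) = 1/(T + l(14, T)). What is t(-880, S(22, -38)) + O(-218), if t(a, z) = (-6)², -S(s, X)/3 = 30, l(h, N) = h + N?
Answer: 15191/422 ≈ 35.998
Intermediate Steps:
l(h, N) = N + h
S(s, X) = -90 (S(s, X) = -3*30 = -90)
t(a, z) = 36
O(T) = 1/(14 + 2*T) (O(T) = 1/(T + (T + 14)) = 1/(T + (14 + T)) = 1/(14 + 2*T))
t(-880, S(22, -38)) + O(-218) = 36 + 1/(2*(7 - 218)) = 36 + (½)/(-211) = 36 + (½)*(-1/211) = 36 - 1/422 = 15191/422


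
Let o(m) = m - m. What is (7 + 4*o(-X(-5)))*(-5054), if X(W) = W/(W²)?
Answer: -35378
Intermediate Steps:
X(W) = 1/W (X(W) = W/W² = 1/W)
o(m) = 0
(7 + 4*o(-X(-5)))*(-5054) = (7 + 4*0)*(-5054) = (7 + 0)*(-5054) = 7*(-5054) = -35378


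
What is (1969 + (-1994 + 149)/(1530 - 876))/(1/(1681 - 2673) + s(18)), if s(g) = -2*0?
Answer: -212598992/109 ≈ -1.9505e+6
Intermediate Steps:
s(g) = 0
(1969 + (-1994 + 149)/(1530 - 876))/(1/(1681 - 2673) + s(18)) = (1969 + (-1994 + 149)/(1530 - 876))/(1/(1681 - 2673) + 0) = (1969 - 1845/654)/(1/(-992) + 0) = (1969 - 1845*1/654)/(-1/992 + 0) = (1969 - 615/218)/(-1/992) = (428627/218)*(-992) = -212598992/109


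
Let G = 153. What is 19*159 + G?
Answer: 3174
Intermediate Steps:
19*159 + G = 19*159 + 153 = 3021 + 153 = 3174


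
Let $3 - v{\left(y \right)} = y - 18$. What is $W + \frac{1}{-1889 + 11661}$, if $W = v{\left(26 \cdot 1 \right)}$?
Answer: $- \frac{48859}{9772} \approx -4.9999$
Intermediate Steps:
$v{\left(y \right)} = 21 - y$ ($v{\left(y \right)} = 3 - \left(y - 18\right) = 3 - \left(-18 + y\right) = 21 - y$)
$W = -5$ ($W = 21 - 26 \cdot 1 = 21 - 26 = -5$)
$W + \frac{1}{-1889 + 11661} = -5 + \frac{1}{-1889 + 11661} = -5 + \frac{1}{9772} = - \frac{48859}{9772}$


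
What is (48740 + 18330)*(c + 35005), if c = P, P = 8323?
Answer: 2906008960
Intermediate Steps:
c = 8323
(48740 + 18330)*(c + 35005) = (48740 + 18330)*(8323 + 35005) = 67070*43328 = 2906008960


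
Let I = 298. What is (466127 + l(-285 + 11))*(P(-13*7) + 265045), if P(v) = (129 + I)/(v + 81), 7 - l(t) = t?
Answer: 617995963692/5 ≈ 1.2360e+11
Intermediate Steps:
l(t) = 7 - t
P(v) = 427/(81 + v) (P(v) = (129 + 298)/(v + 81) = 427/(81 + v))
(466127 + l(-285 + 11))*(P(-13*7) + 265045) = (466127 + (7 - (-285 + 11)))*(427/(81 - 13*7) + 265045) = (466127 + (7 - 1*(-274)))*(427/(81 - 91) + 265045) = (466127 + (7 + 274))*(427/(-10) + 265045) = (466127 + 281)*(427*(-⅒) + 265045) = 466408*(-427/10 + 265045) = 466408*(2650023/10) = 617995963692/5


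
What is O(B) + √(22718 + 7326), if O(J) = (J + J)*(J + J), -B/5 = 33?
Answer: 108900 + 2*√7511 ≈ 1.0907e+5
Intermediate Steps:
B = -165 (B = -5*33 = -165)
O(J) = 4*J² (O(J) = (2*J)*(2*J) = 4*J²)
O(B) + √(22718 + 7326) = 4*(-165)² + √(22718 + 7326) = 4*27225 + √30044 = 108900 + 2*√7511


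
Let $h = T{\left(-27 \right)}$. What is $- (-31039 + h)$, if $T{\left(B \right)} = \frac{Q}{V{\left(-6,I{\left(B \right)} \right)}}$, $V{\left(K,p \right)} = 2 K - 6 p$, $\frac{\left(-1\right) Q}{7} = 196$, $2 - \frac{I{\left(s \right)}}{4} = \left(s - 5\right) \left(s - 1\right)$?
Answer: $\frac{166400422}{5361} \approx 31039.0$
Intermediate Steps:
$I{\left(s \right)} = 8 - 4 \left(-1 + s\right) \left(-5 + s\right)$ ($I{\left(s \right)} = 8 - 4 \left(s - 5\right) \left(s - 1\right) = 8 - 4 \left(-5 + s\right) \left(-1 + s\right) = 8 - 4 \left(-1 + s\right) \left(-5 + s\right)$)
$Q = -1372$ ($Q = \left(-7\right) 196 = -1372$)
$V{\left(K,p \right)} = - 6 p + 2 K$
$T{\left(B \right)} = - \frac{1372}{60 - 144 B + 24 B^{2}}$ ($T{\left(B \right)} = - \frac{1372}{- 6 \left(-12 - 4 B^{2} + 24 B\right) + 2 \left(-6\right)} = - \frac{1372}{\left(72 - 144 B + 24 B^{2}\right) - 12} = - \frac{1372}{60 - 144 B + 24 B^{2}}$)
$h = - \frac{343}{5361}$ ($h = \frac{343}{3 \left(-5 - 2 \left(-27\right)^{2} + 12 \left(-27\right)\right)} = \frac{343}{3 \left(-5 - 1458 - 324\right)} = \frac{343}{3 \left(-1787\right)} = \frac{343}{3} \left(- \frac{1}{1787}\right) = - \frac{343}{5361} \approx -0.063981$)
$- (-31039 + h) = - (-31039 - \frac{343}{5361}) = \left(-1\right) \left(- \frac{166400422}{5361}\right) = \frac{166400422}{5361}$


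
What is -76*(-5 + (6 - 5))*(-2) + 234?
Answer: -374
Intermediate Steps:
-76*(-5 + (6 - 5))*(-2) + 234 = -76*(-5 + 1)*(-2) + 234 = -(-304)*(-2) + 234 = -76*8 + 234 = -608 + 234 = -374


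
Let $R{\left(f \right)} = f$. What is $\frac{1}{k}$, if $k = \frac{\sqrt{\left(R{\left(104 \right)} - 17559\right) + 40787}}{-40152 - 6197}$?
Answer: $- \frac{46349 \sqrt{5833}}{11666} \approx -303.43$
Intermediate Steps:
$k = - \frac{2 \sqrt{5833}}{46349}$ ($k = \frac{\sqrt{\left(104 - 17559\right) + 40787}}{-40152 - 6197} = \frac{\sqrt{-17455 + 40787}}{-40152 - 6197} = \frac{\sqrt{23332}}{-46349} = 2 \sqrt{5833} \left(- \frac{1}{46349}\right) = - \frac{2 \sqrt{5833}}{46349} \approx -0.0032956$)
$\frac{1}{k} = \frac{1}{\left(- \frac{2}{46349}\right) \sqrt{5833}} = - \frac{46349 \sqrt{5833}}{11666}$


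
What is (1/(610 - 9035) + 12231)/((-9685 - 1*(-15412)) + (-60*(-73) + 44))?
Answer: 103046174/85522175 ≈ 1.2049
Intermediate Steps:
(1/(610 - 9035) + 12231)/((-9685 - 1*(-15412)) + (-60*(-73) + 44)) = (1/(-8425) + 12231)/((-9685 + 15412) + (4380 + 44)) = (-1/8425 + 12231)/(5727 + 4424) = (103046174/8425)/10151 = (103046174/8425)*(1/10151) = 103046174/85522175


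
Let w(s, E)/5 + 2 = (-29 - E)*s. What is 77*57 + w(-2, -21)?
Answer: 4459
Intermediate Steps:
w(s, E) = -10 + 5*s*(-29 - E) (w(s, E) = -10 + 5*((-29 - E)*s) = -10 + 5*(s*(-29 - E)) = -10 + 5*s*(-29 - E))
77*57 + w(-2, -21) = 77*57 + (-10 - 145*(-2) - 5*(-21)*(-2)) = 4389 + (-10 + 290 - 210) = 4389 + 70 = 4459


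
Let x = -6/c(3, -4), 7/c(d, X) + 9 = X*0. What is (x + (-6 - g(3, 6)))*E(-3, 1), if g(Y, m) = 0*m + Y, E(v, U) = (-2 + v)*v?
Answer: -135/7 ≈ -19.286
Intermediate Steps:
c(d, X) = -7/9 (c(d, X) = 7/(-9 + X*0) = 7/(-9 + 0) = 7/(-9) = 7*(-1/9) = -7/9)
E(v, U) = v*(-2 + v)
g(Y, m) = Y (g(Y, m) = 0 + Y = Y)
x = 54/7 (x = -6/(-7/9) = -6*(-9/7) = 54/7 ≈ 7.7143)
(x + (-6 - g(3, 6)))*E(-3, 1) = (54/7 + (-6 - 1*3))*(-3*(-2 - 3)) = (54/7 + (-6 - 3))*(-3*(-5)) = (54/7 - 9)*15 = -9/7*15 = -135/7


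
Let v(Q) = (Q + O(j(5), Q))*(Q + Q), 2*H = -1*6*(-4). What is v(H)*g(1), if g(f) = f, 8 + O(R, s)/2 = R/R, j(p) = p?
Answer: -48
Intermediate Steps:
O(R, s) = -14 (O(R, s) = -16 + 2*(R/R) = -16 + 2*1 = -16 + 2 = -14)
H = 12 (H = (-1*6*(-4))/2 = (-6*(-4))/2 = (1/2)*24 = 12)
v(Q) = 2*Q*(-14 + Q) (v(Q) = (Q - 14)*(Q + Q) = (-14 + Q)*(2*Q) = 2*Q*(-14 + Q))
v(H)*g(1) = (2*12*(-14 + 12))*1 = (2*12*(-2))*1 = -48*1 = -48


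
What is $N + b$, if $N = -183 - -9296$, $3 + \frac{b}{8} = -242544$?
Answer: $-1931263$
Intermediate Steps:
$b = -1940376$ ($b = -24 + 8 \left(-242544\right) = -24 - 1940352 = -1940376$)
$N = 9113$ ($N = -183 + 9296 = 9113$)
$N + b = 9113 - 1940376 = -1931263$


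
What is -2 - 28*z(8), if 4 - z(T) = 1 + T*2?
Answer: 362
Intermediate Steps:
z(T) = 3 - 2*T (z(T) = 4 - (1 + T*2) = 4 - (1 + 2*T) = 4 + (-1 - 2*T) = 3 - 2*T)
-2 - 28*z(8) = -2 - 28*(3 - 2*8) = -2 - 28*(3 - 16) = -2 - 28*(-13) = -2 + 364 = 362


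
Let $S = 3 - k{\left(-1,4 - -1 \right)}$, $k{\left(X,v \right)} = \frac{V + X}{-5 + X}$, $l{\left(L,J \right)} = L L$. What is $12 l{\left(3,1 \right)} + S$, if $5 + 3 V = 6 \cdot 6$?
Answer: $\frac{1013}{9} \approx 112.56$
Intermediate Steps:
$V = \frac{31}{3}$ ($V = - \frac{5}{3} + \frac{6 \cdot 6}{3} = - \frac{5}{3} + \frac{1}{3} \cdot 36 = - \frac{5}{3} + 12 = \frac{31}{3} \approx 10.333$)
$l{\left(L,J \right)} = L^{2}$
$k{\left(X,v \right)} = \frac{\frac{31}{3} + X}{-5 + X}$
$S = \frac{41}{9}$ ($S = 3 - \frac{\frac{31}{3} - 1}{-5 - 1} = 3 - \frac{1}{-6} \cdot \frac{28}{3} = 3 - \left(- \frac{1}{6}\right) \frac{28}{3} = 3 - - \frac{14}{9} = 3 + \frac{14}{9} = \frac{41}{9} \approx 4.5556$)
$12 l{\left(3,1 \right)} + S = 12 \cdot 3^{2} + \frac{41}{9} = 12 \cdot 9 + \frac{41}{9} = 108 + \frac{41}{9} = \frac{1013}{9}$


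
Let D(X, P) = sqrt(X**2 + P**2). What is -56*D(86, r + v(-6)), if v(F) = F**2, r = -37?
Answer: -56*sqrt(7397) ≈ -4816.3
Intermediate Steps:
D(X, P) = sqrt(P**2 + X**2)
-56*D(86, r + v(-6)) = -56*sqrt((-37 + (-6)**2)**2 + 86**2) = -56*sqrt((-37 + 36)**2 + 7396) = -56*sqrt((-1)**2 + 7396) = -56*sqrt(1 + 7396) = -56*sqrt(7397)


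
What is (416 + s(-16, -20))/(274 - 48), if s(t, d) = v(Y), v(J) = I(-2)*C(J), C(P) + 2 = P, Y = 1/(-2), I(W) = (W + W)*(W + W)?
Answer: 188/113 ≈ 1.6637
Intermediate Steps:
I(W) = 4*W² (I(W) = (2*W)*(2*W) = 4*W²)
Y = -½ ≈ -0.50000
C(P) = -2 + P
v(J) = -32 + 16*J (v(J) = (4*(-2)²)*(-2 + J) = (4*4)*(-2 + J) = 16*(-2 + J) = -32 + 16*J)
s(t, d) = -40 (s(t, d) = -32 + 16*(-½) = -32 - 8 = -40)
(416 + s(-16, -20))/(274 - 48) = (416 - 40)/(274 - 48) = 376/226 = 376*(1/226) = 188/113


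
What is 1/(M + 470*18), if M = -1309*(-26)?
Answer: 1/42494 ≈ 2.3533e-5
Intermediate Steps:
M = 34034
1/(M + 470*18) = 1/(34034 + 470*18) = 1/(34034 + 8460) = 1/42494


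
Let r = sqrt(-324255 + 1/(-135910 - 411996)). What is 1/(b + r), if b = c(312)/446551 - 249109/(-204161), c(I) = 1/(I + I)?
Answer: 1081806474747919331827762384640784/287489254511353865687127368659658281025 - 1618180207011098496227000448*I*sqrt(97341670338545086)/287489254511353865687127368659658281025 ≈ 3.7629e-6 - 0.0017561*I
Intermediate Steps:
c(I) = 1/(2*I)
b = 69413680992977/56889018395664 (b = ((1/2)/312)/446551 - 249109/(-204161) = ((1/2)*(1/312))*(1/446551) - 249109*(-1/204161) = (1/624)*(1/446551) + 249109/204161 = 1/278647824 + 249109/204161 = 69413680992977/56889018395664 ≈ 1.2202)
r = I*sqrt(97341670338545086)/547906 (r = sqrt(-324255 + 1/(-547906)) = sqrt(-324255 - 1/547906) = sqrt(-177661260031/547906) = I*sqrt(97341670338545086)/547906 ≈ 569.43*I)
1/(b + r) = 1/(69413680992977/56889018395664 + I*sqrt(97341670338545086)/547906)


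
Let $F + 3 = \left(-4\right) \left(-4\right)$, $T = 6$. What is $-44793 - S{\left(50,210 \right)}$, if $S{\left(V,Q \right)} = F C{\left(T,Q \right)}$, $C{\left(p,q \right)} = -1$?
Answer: $-44780$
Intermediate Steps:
$F = 13$ ($F = -3 - -16 = -3 + 16 = 13$)
$S{\left(V,Q \right)} = -13$ ($S{\left(V,Q \right)} = 13 \left(-1\right) = -13$)
$-44793 - S{\left(50,210 \right)} = -44793 - -13 = -44793 + 13 = -44780$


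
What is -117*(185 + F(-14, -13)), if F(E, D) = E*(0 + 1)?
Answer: -20007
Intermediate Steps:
F(E, D) = E (F(E, D) = E*1 = E)
-117*(185 + F(-14, -13)) = -117*(185 - 14) = -117*171 = -20007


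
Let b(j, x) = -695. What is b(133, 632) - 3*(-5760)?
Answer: 16585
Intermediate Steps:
b(133, 632) - 3*(-5760) = -695 - 3*(-5760) = -695 - 1*(-17280) = -695 + 17280 = 16585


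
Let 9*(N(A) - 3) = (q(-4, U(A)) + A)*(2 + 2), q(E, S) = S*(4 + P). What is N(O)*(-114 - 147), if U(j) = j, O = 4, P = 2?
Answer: -4031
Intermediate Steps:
q(E, S) = 6*S (q(E, S) = S*(4 + 2) = S*6 = 6*S)
N(A) = 3 + 28*A/9 (N(A) = 3 + ((6*A + A)*(2 + 2))/9 = 3 + ((7*A)*4)/9 = 3 + (28*A)/9 = 3 + 28*A/9)
N(O)*(-114 - 147) = (3 + (28/9)*4)*(-114 - 147) = (3 + 112/9)*(-261) = (139/9)*(-261) = -4031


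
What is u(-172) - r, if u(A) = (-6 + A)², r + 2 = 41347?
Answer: -9661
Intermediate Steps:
r = 41345 (r = -2 + 41347 = 41345)
u(-172) - r = (-6 - 172)² - 1*41345 = (-178)² - 41345 = 31684 - 41345 = -9661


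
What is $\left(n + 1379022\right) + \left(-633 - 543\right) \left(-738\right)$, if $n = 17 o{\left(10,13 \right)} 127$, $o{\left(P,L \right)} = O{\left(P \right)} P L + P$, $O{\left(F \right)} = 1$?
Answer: $2549170$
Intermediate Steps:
$o{\left(P,L \right)} = P + L P$ ($o{\left(P,L \right)} = 1 P L + P = P L + P = L P + P = P + L P$)
$n = 302260$ ($n = 17 \cdot 10 \left(1 + 13\right) 127 = 17 \cdot 10 \cdot 14 \cdot 127 = 17 \cdot 140 \cdot 127 = 2380 \cdot 127 = 302260$)
$\left(n + 1379022\right) + \left(-633 - 543\right) \left(-738\right) = \left(302260 + 1379022\right) + \left(-633 - 543\right) \left(-738\right) = 1681282 - -867888 = 1681282 + 867888 = 2549170$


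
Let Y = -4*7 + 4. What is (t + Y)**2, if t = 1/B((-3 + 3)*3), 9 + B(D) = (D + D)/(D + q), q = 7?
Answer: 47089/81 ≈ 581.35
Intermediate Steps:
B(D) = -9 + 2*D/(7 + D) (B(D) = -9 + (D + D)/(D + 7) = -9 + (2*D)/(7 + D) = -9 + 2*D/(7 + D))
Y = -24 (Y = -28 + 4 = -24)
t = -1/9 (t = 1/(7*(-9 - (-3 + 3)*3)/(7 + (-3 + 3)*3)) = 1/(7*(-9 - 0*3)/(7 + 0*3)) = 1/(7*(-9 - 1*0)/(7 + 0)) = 1/(7*(-9 + 0)/7) = 1/(7*(1/7)*(-9)) = 1/(-9) = -1/9 ≈ -0.11111)
(t + Y)**2 = (-1/9 - 24)**2 = (-217/9)**2 = 47089/81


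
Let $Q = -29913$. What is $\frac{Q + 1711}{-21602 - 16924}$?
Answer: $\frac{14101}{19263} \approx 0.73203$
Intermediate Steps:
$\frac{Q + 1711}{-21602 - 16924} = \frac{-29913 + 1711}{-21602 - 16924} = - \frac{28202}{-38526} = \left(-28202\right) \left(- \frac{1}{38526}\right) = \frac{14101}{19263}$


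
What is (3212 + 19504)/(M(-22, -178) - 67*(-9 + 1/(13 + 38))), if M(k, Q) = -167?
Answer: 1158516/22169 ≈ 52.258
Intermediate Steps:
(3212 + 19504)/(M(-22, -178) - 67*(-9 + 1/(13 + 38))) = (3212 + 19504)/(-167 - 67*(-9 + 1/(13 + 38))) = 22716/(-167 - 67*(-9 + 1/51)) = 22716/(-167 - 67*(-458/51)) = 22716/(-167 + 30686/51) = 22716/(22169/51) = 22716*(51/22169) = 1158516/22169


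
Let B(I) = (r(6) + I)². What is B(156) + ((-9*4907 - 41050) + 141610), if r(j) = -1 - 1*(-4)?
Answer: 81678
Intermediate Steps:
r(j) = 3 (r(j) = -1 + 4 = 3)
B(I) = (3 + I)²
B(156) + ((-9*4907 - 41050) + 141610) = (3 + 156)² + ((-9*4907 - 41050) + 141610) = 159² + ((-44163 - 41050) + 141610) = 25281 + (-85213 + 141610) = 25281 + 56397 = 81678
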